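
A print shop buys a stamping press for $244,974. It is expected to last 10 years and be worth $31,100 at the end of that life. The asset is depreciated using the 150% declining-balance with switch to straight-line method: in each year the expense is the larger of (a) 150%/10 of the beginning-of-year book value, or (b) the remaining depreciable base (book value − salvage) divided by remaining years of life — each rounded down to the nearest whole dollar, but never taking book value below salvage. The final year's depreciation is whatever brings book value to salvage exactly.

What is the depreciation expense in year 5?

Depreciable base = $244,974 − $31,100 = $213,874.
Year 1: DB = ⌊$244,974 × 150%/10⌋ = $36,746; SL = ⌊$213,874/10⌋ = $21,387 → take DB $36,746. Book value $208,228.
Year 2: DB = ⌊$208,228 × 150%/10⌋ = $31,234; SL = ⌊$177,128/9⌋ = $19,680 → take DB $31,234. Book value $176,994.
Year 3: DB = ⌊$176,994 × 150%/10⌋ = $26,549; SL = ⌊$145,894/8⌋ = $18,236 → take DB $26,549. Book value $150,445.
Year 4: DB = ⌊$150,445 × 150%/10⌋ = $22,566; SL = ⌊$119,345/7⌋ = $17,049 → take DB $22,566. Book value $127,879.
Year 5: DB = ⌊$127,879 × 150%/10⌋ = $19,181; SL = ⌊$96,779/6⌋ = $16,129 → take DB $19,181. Book value $108,698.

$19,181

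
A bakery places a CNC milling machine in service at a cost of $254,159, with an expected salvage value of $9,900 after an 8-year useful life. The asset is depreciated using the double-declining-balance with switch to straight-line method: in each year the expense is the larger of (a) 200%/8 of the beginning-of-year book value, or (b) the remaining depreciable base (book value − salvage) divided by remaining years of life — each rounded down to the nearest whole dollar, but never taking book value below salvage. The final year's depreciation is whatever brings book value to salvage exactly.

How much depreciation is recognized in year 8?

Depreciable base = $254,159 − $9,900 = $244,259.
Year 1: DB = ⌊$254,159 × 200%/8⌋ = $63,539; SL = ⌊$244,259/8⌋ = $30,532 → take DB $63,539. Book value $190,620.
Year 2: DB = ⌊$190,620 × 200%/8⌋ = $47,655; SL = ⌊$180,720/7⌋ = $25,817 → take DB $47,655. Book value $142,965.
Year 3: DB = ⌊$142,965 × 200%/8⌋ = $35,741; SL = ⌊$133,065/6⌋ = $22,177 → take DB $35,741. Book value $107,224.
Year 4: DB = ⌊$107,224 × 200%/8⌋ = $26,806; SL = ⌊$97,324/5⌋ = $19,464 → take DB $26,806. Book value $80,418.
Year 5: DB = ⌊$80,418 × 200%/8⌋ = $20,104; SL = ⌊$70,518/4⌋ = $17,629 → take DB $20,104. Book value $60,314.
Year 6: DB = ⌊$60,314 × 200%/8⌋ = $15,078; SL = ⌊$50,414/3⌋ = $16,804 → take SL $16,804. Book value $43,510.
Year 7: DB = ⌊$43,510 × 200%/8⌋ = $10,877; SL = ⌊$33,610/2⌋ = $16,805 → take SL $16,805. Book value $26,705.
Year 8 (final): $26,705 − $9,900 = $16,805. Book value $9,900.

$16,805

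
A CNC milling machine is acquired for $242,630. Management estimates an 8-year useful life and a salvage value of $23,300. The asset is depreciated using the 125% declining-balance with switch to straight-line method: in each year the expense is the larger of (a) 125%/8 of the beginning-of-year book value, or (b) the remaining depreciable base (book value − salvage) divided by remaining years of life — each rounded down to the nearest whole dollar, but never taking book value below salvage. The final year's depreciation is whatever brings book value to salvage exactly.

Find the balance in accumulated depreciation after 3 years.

$96,886

Depreciable base = $242,630 − $23,300 = $219,330.
Year 1: DB = ⌊$242,630 × 125%/8⌋ = $37,910; SL = ⌊$219,330/8⌋ = $27,416 → take DB $37,910. Book value $204,720.
Year 2: DB = ⌊$204,720 × 125%/8⌋ = $31,987; SL = ⌊$181,420/7⌋ = $25,917 → take DB $31,987. Book value $172,733.
Year 3: DB = ⌊$172,733 × 125%/8⌋ = $26,989; SL = ⌊$149,433/6⌋ = $24,905 → take DB $26,989. Book value $145,744.
Accumulated through year 3 = $242,630 − $145,744 = $96,886.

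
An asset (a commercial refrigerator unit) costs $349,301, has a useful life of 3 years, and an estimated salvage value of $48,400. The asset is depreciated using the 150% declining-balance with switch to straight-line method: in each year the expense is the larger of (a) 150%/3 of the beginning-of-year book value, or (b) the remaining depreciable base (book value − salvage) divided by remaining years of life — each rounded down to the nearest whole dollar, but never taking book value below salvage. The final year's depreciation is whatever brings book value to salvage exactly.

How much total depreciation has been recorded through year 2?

Depreciable base = $349,301 − $48,400 = $300,901.
Year 1: DB = ⌊$349,301 × 150%/3⌋ = $174,650; SL = ⌊$300,901/3⌋ = $100,300 → take DB $174,650. Book value $174,651.
Year 2: DB = ⌊$174,651 × 150%/3⌋ = $87,325; SL = ⌊$126,251/2⌋ = $63,125 → take DB $87,325. Book value $87,326.
Accumulated through year 2 = $349,301 − $87,326 = $261,975.

$261,975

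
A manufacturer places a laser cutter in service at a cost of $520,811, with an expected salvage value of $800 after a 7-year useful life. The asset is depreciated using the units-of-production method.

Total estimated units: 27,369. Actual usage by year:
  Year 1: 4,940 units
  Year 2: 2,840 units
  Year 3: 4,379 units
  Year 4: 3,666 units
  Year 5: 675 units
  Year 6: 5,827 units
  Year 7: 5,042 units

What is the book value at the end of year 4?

$220,136

Depreciable base = $520,811 − $800 = $520,011.
Rate = $520,011 / 27,369 units = $19 per unit.
Year 1: 4,940 × $19 = $93,860. Book value $426,951.
Year 2: 2,840 × $19 = $53,960. Book value $372,991.
Year 3: 4,379 × $19 = $83,201. Book value $289,790.
Year 4: 3,666 × $19 = $69,654. Book value $220,136.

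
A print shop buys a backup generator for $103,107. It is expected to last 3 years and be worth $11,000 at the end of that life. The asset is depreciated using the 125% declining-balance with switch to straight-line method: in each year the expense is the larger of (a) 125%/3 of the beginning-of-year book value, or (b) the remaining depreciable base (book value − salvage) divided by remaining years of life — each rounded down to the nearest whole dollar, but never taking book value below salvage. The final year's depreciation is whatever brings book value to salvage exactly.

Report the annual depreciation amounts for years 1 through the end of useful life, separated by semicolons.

$42,961; $25,060; $24,086

Depreciable base = $103,107 − $11,000 = $92,107.
Year 1: DB = ⌊$103,107 × 125%/3⌋ = $42,961; SL = ⌊$92,107/3⌋ = $30,702 → take DB $42,961. Book value $60,146.
Year 2: DB = ⌊$60,146 × 125%/3⌋ = $25,060; SL = ⌊$49,146/2⌋ = $24,573 → take DB $25,060. Book value $35,086.
Year 3 (final): $35,086 − $11,000 = $24,086. Book value $11,000.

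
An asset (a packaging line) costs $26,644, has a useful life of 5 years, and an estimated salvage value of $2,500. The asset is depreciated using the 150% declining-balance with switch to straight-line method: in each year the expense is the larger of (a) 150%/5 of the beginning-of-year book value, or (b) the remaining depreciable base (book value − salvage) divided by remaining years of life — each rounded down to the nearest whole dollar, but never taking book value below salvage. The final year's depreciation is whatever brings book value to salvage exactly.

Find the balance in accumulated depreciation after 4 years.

$20,824

Depreciable base = $26,644 − $2,500 = $24,144.
Year 1: DB = ⌊$26,644 × 150%/5⌋ = $7,993; SL = ⌊$24,144/5⌋ = $4,828 → take DB $7,993. Book value $18,651.
Year 2: DB = ⌊$18,651 × 150%/5⌋ = $5,595; SL = ⌊$16,151/4⌋ = $4,037 → take DB $5,595. Book value $13,056.
Year 3: DB = ⌊$13,056 × 150%/5⌋ = $3,916; SL = ⌊$10,556/3⌋ = $3,518 → take DB $3,916. Book value $9,140.
Year 4: DB = ⌊$9,140 × 150%/5⌋ = $2,742; SL = ⌊$6,640/2⌋ = $3,320 → take SL $3,320. Book value $5,820.
Accumulated through year 4 = $26,644 − $5,820 = $20,824.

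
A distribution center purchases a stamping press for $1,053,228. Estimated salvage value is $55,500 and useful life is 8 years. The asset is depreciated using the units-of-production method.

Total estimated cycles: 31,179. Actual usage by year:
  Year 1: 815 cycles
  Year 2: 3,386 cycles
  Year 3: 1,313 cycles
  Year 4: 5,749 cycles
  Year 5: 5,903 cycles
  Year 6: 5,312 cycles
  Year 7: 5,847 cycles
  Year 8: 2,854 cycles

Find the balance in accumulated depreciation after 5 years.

Depreciable base = $1,053,228 − $55,500 = $997,728.
Rate = $997,728 / 31,179 cycles = $32 per cycle.
Year 1: 815 × $32 = $26,080. Book value $1,027,148.
Year 2: 3,386 × $32 = $108,352. Book value $918,796.
Year 3: 1,313 × $32 = $42,016. Book value $876,780.
Year 4: 5,749 × $32 = $183,968. Book value $692,812.
Year 5: 5,903 × $32 = $188,896. Book value $503,916.
Accumulated through year 5 = $1,053,228 − $503,916 = $549,312.

$549,312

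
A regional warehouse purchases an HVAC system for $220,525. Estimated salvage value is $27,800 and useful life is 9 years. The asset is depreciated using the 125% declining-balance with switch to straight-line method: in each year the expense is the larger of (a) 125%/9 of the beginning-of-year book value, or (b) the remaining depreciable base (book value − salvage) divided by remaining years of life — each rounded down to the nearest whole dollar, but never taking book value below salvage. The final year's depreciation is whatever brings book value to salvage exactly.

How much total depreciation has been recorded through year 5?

Depreciable base = $220,525 − $27,800 = $192,725.
Year 1: DB = ⌊$220,525 × 125%/9⌋ = $30,628; SL = ⌊$192,725/9⌋ = $21,413 → take DB $30,628. Book value $189,897.
Year 2: DB = ⌊$189,897 × 125%/9⌋ = $26,374; SL = ⌊$162,097/8⌋ = $20,262 → take DB $26,374. Book value $163,523.
Year 3: DB = ⌊$163,523 × 125%/9⌋ = $22,711; SL = ⌊$135,723/7⌋ = $19,389 → take DB $22,711. Book value $140,812.
Year 4: DB = ⌊$140,812 × 125%/9⌋ = $19,557; SL = ⌊$113,012/6⌋ = $18,835 → take DB $19,557. Book value $121,255.
Year 5: DB = ⌊$121,255 × 125%/9⌋ = $16,840; SL = ⌊$93,455/5⌋ = $18,691 → take SL $18,691. Book value $102,564.
Accumulated through year 5 = $220,525 − $102,564 = $117,961.

$117,961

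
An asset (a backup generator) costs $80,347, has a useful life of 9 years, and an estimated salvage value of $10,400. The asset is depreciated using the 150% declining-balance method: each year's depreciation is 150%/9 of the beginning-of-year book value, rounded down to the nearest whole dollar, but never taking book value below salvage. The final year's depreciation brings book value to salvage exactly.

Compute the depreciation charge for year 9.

$8,288

Depreciable base = $80,347 − $10,400 = $69,947.
Year 1: ⌊$80,347 × 150%/9⌋ = $13,391. Book value $66,956.
Year 2: ⌊$66,956 × 150%/9⌋ = $11,159. Book value $55,797.
Year 3: ⌊$55,797 × 150%/9⌋ = $9,299. Book value $46,498.
Year 4: ⌊$46,498 × 150%/9⌋ = $7,749. Book value $38,749.
Year 5: ⌊$38,749 × 150%/9⌋ = $6,458. Book value $32,291.
Year 6: ⌊$32,291 × 150%/9⌋ = $5,381. Book value $26,910.
Year 7: ⌊$26,910 × 150%/9⌋ = $4,485. Book value $22,425.
Year 8: ⌊$22,425 × 150%/9⌋ = $3,737. Book value $18,688.
Year 9 (final): $18,688 − $10,400 = $8,288. Book value $10,400.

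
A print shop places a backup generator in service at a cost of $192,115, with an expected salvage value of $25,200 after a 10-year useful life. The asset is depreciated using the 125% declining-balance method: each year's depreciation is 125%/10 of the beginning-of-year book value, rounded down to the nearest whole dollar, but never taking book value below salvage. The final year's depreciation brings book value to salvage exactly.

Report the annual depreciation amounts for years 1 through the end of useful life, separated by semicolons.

$24,014; $21,012; $18,386; $16,087; $14,077; $12,317; $10,777; $9,430; $8,251; $32,564

Depreciable base = $192,115 − $25,200 = $166,915.
Year 1: ⌊$192,115 × 125%/10⌋ = $24,014. Book value $168,101.
Year 2: ⌊$168,101 × 125%/10⌋ = $21,012. Book value $147,089.
Year 3: ⌊$147,089 × 125%/10⌋ = $18,386. Book value $128,703.
Year 4: ⌊$128,703 × 125%/10⌋ = $16,087. Book value $112,616.
Year 5: ⌊$112,616 × 125%/10⌋ = $14,077. Book value $98,539.
Year 6: ⌊$98,539 × 125%/10⌋ = $12,317. Book value $86,222.
Year 7: ⌊$86,222 × 125%/10⌋ = $10,777. Book value $75,445.
Year 8: ⌊$75,445 × 125%/10⌋ = $9,430. Book value $66,015.
Year 9: ⌊$66,015 × 125%/10⌋ = $8,251. Book value $57,764.
Year 10 (final): $57,764 − $25,200 = $32,564. Book value $25,200.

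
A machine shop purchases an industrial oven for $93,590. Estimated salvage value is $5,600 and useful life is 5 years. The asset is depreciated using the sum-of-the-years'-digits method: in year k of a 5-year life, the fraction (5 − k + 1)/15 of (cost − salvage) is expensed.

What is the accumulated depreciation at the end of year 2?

Depreciable base = $93,590 − $5,600 = $87,990.
Sum of the years' digits = 5+4+3+2+1 = 15.
Year 1: $87,990 × 5/15 = $29,330. Book value $64,260.
Year 2: $87,990 × 4/15 = $23,464. Book value $40,796.
Accumulated through year 2 = $93,590 − $40,796 = $52,794.

$52,794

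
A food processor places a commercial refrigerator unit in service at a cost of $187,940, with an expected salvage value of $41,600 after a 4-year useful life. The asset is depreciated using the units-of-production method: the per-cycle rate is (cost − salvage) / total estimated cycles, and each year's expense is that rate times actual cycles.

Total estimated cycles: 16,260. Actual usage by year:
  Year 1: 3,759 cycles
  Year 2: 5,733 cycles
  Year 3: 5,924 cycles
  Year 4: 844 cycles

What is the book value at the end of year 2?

$102,512

Depreciable base = $187,940 − $41,600 = $146,340.
Rate = $146,340 / 16,260 cycles = $9 per cycle.
Year 1: 3,759 × $9 = $33,831. Book value $154,109.
Year 2: 5,733 × $9 = $51,597. Book value $102,512.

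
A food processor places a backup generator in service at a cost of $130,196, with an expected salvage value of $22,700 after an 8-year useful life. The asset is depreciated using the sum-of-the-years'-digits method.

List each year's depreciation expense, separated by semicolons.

Depreciable base = $130,196 − $22,700 = $107,496.
Sum of the years' digits = 8+7+6+5+4+3+2+1 = 36.
Year 1: $107,496 × 8/36 = $23,888. Book value $106,308.
Year 2: $107,496 × 7/36 = $20,902. Book value $85,406.
Year 3: $107,496 × 6/36 = $17,916. Book value $67,490.
Year 4: $107,496 × 5/36 = $14,930. Book value $52,560.
Year 5: $107,496 × 4/36 = $11,944. Book value $40,616.
Year 6: $107,496 × 3/36 = $8,958. Book value $31,658.
Year 7: $107,496 × 2/36 = $5,972. Book value $25,686.
Year 8: $107,496 × 1/36 = $2,986. Book value $22,700.

$23,888; $20,902; $17,916; $14,930; $11,944; $8,958; $5,972; $2,986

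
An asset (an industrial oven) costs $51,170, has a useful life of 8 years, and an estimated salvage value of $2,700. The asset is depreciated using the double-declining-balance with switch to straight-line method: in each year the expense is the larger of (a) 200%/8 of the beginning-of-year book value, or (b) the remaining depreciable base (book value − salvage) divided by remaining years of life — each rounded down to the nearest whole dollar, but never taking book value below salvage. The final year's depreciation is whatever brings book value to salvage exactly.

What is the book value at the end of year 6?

$8,996

Depreciable base = $51,170 − $2,700 = $48,470.
Year 1: DB = ⌊$51,170 × 200%/8⌋ = $12,792; SL = ⌊$48,470/8⌋ = $6,058 → take DB $12,792. Book value $38,378.
Year 2: DB = ⌊$38,378 × 200%/8⌋ = $9,594; SL = ⌊$35,678/7⌋ = $5,096 → take DB $9,594. Book value $28,784.
Year 3: DB = ⌊$28,784 × 200%/8⌋ = $7,196; SL = ⌊$26,084/6⌋ = $4,347 → take DB $7,196. Book value $21,588.
Year 4: DB = ⌊$21,588 × 200%/8⌋ = $5,397; SL = ⌊$18,888/5⌋ = $3,777 → take DB $5,397. Book value $16,191.
Year 5: DB = ⌊$16,191 × 200%/8⌋ = $4,047; SL = ⌊$13,491/4⌋ = $3,372 → take DB $4,047. Book value $12,144.
Year 6: DB = ⌊$12,144 × 200%/8⌋ = $3,036; SL = ⌊$9,444/3⌋ = $3,148 → take SL $3,148. Book value $8,996.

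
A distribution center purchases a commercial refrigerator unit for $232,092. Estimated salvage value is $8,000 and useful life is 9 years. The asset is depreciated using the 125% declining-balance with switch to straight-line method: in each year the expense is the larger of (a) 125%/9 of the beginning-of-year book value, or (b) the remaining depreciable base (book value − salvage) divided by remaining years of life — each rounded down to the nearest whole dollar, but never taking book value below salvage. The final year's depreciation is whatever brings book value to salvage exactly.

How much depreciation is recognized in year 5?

Depreciable base = $232,092 − $8,000 = $224,092.
Year 1: DB = ⌊$232,092 × 125%/9⌋ = $32,235; SL = ⌊$224,092/9⌋ = $24,899 → take DB $32,235. Book value $199,857.
Year 2: DB = ⌊$199,857 × 125%/9⌋ = $27,757; SL = ⌊$191,857/8⌋ = $23,982 → take DB $27,757. Book value $172,100.
Year 3: DB = ⌊$172,100 × 125%/9⌋ = $23,902; SL = ⌊$164,100/7⌋ = $23,442 → take DB $23,902. Book value $148,198.
Year 4: DB = ⌊$148,198 × 125%/9⌋ = $20,583; SL = ⌊$140,198/6⌋ = $23,366 → take SL $23,366. Book value $124,832.
Year 5: DB = ⌊$124,832 × 125%/9⌋ = $17,337; SL = ⌊$116,832/5⌋ = $23,366 → take SL $23,366. Book value $101,466.

$23,366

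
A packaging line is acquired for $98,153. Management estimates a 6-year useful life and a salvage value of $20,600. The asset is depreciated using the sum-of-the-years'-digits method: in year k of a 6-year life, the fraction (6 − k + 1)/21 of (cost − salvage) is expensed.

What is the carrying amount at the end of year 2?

$57,530

Depreciable base = $98,153 − $20,600 = $77,553.
Sum of the years' digits = 6+5+4+3+2+1 = 21.
Year 1: $77,553 × 6/21 = $22,158. Book value $75,995.
Year 2: $77,553 × 5/21 = $18,465. Book value $57,530.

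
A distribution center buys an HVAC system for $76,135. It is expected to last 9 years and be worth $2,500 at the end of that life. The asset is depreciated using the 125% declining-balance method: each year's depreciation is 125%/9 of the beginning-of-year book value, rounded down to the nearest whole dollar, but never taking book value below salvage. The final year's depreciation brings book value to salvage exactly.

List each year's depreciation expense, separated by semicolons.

$10,574; $9,105; $7,841; $6,752; $5,814; $5,006; $4,311; $3,712; $20,520

Depreciable base = $76,135 − $2,500 = $73,635.
Year 1: ⌊$76,135 × 125%/9⌋ = $10,574. Book value $65,561.
Year 2: ⌊$65,561 × 125%/9⌋ = $9,105. Book value $56,456.
Year 3: ⌊$56,456 × 125%/9⌋ = $7,841. Book value $48,615.
Year 4: ⌊$48,615 × 125%/9⌋ = $6,752. Book value $41,863.
Year 5: ⌊$41,863 × 125%/9⌋ = $5,814. Book value $36,049.
Year 6: ⌊$36,049 × 125%/9⌋ = $5,006. Book value $31,043.
Year 7: ⌊$31,043 × 125%/9⌋ = $4,311. Book value $26,732.
Year 8: ⌊$26,732 × 125%/9⌋ = $3,712. Book value $23,020.
Year 9 (final): $23,020 − $2,500 = $20,520. Book value $2,500.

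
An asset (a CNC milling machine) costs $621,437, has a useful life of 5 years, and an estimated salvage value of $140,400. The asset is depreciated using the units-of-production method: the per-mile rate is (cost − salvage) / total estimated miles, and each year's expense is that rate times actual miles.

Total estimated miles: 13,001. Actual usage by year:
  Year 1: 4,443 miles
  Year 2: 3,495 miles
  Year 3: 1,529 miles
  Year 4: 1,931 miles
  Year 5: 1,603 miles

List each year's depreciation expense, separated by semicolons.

$164,391; $129,315; $56,573; $71,447; $59,311

Depreciable base = $621,437 − $140,400 = $481,037.
Rate = $481,037 / 13,001 miles = $37 per mile.
Year 1: 4,443 × $37 = $164,391. Book value $457,046.
Year 2: 3,495 × $37 = $129,315. Book value $327,731.
Year 3: 1,529 × $37 = $56,573. Book value $271,158.
Year 4: 1,931 × $37 = $71,447. Book value $199,711.
Year 5: 1,603 × $37 = $59,311. Book value $140,400.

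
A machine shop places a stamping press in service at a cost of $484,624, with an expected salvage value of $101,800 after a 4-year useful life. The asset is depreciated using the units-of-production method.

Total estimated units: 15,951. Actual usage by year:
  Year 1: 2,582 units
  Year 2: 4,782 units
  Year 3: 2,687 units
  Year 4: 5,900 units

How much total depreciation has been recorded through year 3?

$241,224

Depreciable base = $484,624 − $101,800 = $382,824.
Rate = $382,824 / 15,951 units = $24 per unit.
Year 1: 2,582 × $24 = $61,968. Book value $422,656.
Year 2: 4,782 × $24 = $114,768. Book value $307,888.
Year 3: 2,687 × $24 = $64,488. Book value $243,400.
Accumulated through year 3 = $484,624 − $243,400 = $241,224.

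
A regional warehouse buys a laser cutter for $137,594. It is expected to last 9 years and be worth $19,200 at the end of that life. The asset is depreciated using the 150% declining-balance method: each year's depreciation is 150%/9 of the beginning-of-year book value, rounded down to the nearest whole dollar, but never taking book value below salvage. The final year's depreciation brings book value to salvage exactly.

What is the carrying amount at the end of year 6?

$46,081

Depreciable base = $137,594 − $19,200 = $118,394.
Year 1: ⌊$137,594 × 150%/9⌋ = $22,932. Book value $114,662.
Year 2: ⌊$114,662 × 150%/9⌋ = $19,110. Book value $95,552.
Year 3: ⌊$95,552 × 150%/9⌋ = $15,925. Book value $79,627.
Year 4: ⌊$79,627 × 150%/9⌋ = $13,271. Book value $66,356.
Year 5: ⌊$66,356 × 150%/9⌋ = $11,059. Book value $55,297.
Year 6: ⌊$55,297 × 150%/9⌋ = $9,216. Book value $46,081.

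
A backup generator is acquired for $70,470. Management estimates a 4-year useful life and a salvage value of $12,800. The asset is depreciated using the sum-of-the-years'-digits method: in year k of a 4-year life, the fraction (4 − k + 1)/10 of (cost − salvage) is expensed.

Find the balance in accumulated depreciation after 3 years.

Depreciable base = $70,470 − $12,800 = $57,670.
Sum of the years' digits = 4+3+2+1 = 10.
Year 1: $57,670 × 4/10 = $23,068. Book value $47,402.
Year 2: $57,670 × 3/10 = $17,301. Book value $30,101.
Year 3: $57,670 × 2/10 = $11,534. Book value $18,567.
Accumulated through year 3 = $70,470 − $18,567 = $51,903.

$51,903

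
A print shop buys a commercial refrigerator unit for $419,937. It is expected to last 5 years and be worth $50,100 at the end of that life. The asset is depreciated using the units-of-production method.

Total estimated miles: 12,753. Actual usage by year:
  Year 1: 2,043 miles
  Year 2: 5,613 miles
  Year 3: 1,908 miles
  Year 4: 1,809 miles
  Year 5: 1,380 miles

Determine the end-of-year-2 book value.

Depreciable base = $419,937 − $50,100 = $369,837.
Rate = $369,837 / 12,753 miles = $29 per mile.
Year 1: 2,043 × $29 = $59,247. Book value $360,690.
Year 2: 5,613 × $29 = $162,777. Book value $197,913.

$197,913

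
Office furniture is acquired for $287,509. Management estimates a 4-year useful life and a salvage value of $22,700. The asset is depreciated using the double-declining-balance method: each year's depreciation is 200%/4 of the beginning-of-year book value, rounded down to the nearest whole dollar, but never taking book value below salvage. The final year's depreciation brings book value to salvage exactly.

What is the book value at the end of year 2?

$71,878

Depreciable base = $287,509 − $22,700 = $264,809.
Year 1: ⌊$287,509 × 200%/4⌋ = $143,754. Book value $143,755.
Year 2: ⌊$143,755 × 200%/4⌋ = $71,877. Book value $71,878.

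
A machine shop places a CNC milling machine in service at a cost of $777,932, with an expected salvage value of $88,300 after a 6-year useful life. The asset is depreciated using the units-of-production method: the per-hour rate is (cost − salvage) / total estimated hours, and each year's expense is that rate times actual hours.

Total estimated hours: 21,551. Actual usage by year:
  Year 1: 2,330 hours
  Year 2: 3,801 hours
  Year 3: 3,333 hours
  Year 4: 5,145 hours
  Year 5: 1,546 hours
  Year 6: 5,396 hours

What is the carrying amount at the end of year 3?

Depreciable base = $777,932 − $88,300 = $689,632.
Rate = $689,632 / 21,551 hours = $32 per hour.
Year 1: 2,330 × $32 = $74,560. Book value $703,372.
Year 2: 3,801 × $32 = $121,632. Book value $581,740.
Year 3: 3,333 × $32 = $106,656. Book value $475,084.

$475,084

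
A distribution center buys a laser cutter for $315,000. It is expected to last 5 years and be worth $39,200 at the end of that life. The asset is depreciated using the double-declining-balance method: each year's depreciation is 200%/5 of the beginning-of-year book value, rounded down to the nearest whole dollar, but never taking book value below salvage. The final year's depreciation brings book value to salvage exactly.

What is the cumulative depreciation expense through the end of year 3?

Depreciable base = $315,000 − $39,200 = $275,800.
Year 1: ⌊$315,000 × 200%/5⌋ = $126,000. Book value $189,000.
Year 2: ⌊$189,000 × 200%/5⌋ = $75,600. Book value $113,400.
Year 3: ⌊$113,400 × 200%/5⌋ = $45,360. Book value $68,040.
Accumulated through year 3 = $315,000 − $68,040 = $246,960.

$246,960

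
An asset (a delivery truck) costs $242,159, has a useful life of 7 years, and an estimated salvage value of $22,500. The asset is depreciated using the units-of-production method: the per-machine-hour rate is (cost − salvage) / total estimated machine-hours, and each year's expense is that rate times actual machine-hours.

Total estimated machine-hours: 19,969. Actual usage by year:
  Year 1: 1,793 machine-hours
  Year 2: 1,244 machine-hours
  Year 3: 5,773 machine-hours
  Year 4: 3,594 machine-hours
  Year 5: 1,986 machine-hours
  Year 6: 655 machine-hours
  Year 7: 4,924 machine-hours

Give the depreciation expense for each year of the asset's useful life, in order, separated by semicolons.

Depreciable base = $242,159 − $22,500 = $219,659.
Rate = $219,659 / 19,969 machine-hours = $11 per machine-hour.
Year 1: 1,793 × $11 = $19,723. Book value $222,436.
Year 2: 1,244 × $11 = $13,684. Book value $208,752.
Year 3: 5,773 × $11 = $63,503. Book value $145,249.
Year 4: 3,594 × $11 = $39,534. Book value $105,715.
Year 5: 1,986 × $11 = $21,846. Book value $83,869.
Year 6: 655 × $11 = $7,205. Book value $76,664.
Year 7: 4,924 × $11 = $54,164. Book value $22,500.

$19,723; $13,684; $63,503; $39,534; $21,846; $7,205; $54,164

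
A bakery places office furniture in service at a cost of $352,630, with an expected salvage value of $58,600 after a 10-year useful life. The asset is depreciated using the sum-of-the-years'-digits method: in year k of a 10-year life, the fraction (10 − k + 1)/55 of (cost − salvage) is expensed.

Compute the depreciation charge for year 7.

Depreciable base = $352,630 − $58,600 = $294,030.
Sum of the years' digits = 10+9+8+7+6+5+4+3+2+1 = 55.
Year 1: $294,030 × 10/55 = $53,460. Book value $299,170.
Year 2: $294,030 × 9/55 = $48,114. Book value $251,056.
Year 3: $294,030 × 8/55 = $42,768. Book value $208,288.
Year 4: $294,030 × 7/55 = $37,422. Book value $170,866.
Year 5: $294,030 × 6/55 = $32,076. Book value $138,790.
Year 6: $294,030 × 5/55 = $26,730. Book value $112,060.
Year 7: $294,030 × 4/55 = $21,384. Book value $90,676.

$21,384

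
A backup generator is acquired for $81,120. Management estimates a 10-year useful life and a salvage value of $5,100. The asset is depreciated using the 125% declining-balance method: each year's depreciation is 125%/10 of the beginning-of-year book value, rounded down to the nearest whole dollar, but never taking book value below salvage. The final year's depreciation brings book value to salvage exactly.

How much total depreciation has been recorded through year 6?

$44,713

Depreciable base = $81,120 − $5,100 = $76,020.
Year 1: ⌊$81,120 × 125%/10⌋ = $10,140. Book value $70,980.
Year 2: ⌊$70,980 × 125%/10⌋ = $8,872. Book value $62,108.
Year 3: ⌊$62,108 × 125%/10⌋ = $7,763. Book value $54,345.
Year 4: ⌊$54,345 × 125%/10⌋ = $6,793. Book value $47,552.
Year 5: ⌊$47,552 × 125%/10⌋ = $5,944. Book value $41,608.
Year 6: ⌊$41,608 × 125%/10⌋ = $5,201. Book value $36,407.
Accumulated through year 6 = $81,120 − $36,407 = $44,713.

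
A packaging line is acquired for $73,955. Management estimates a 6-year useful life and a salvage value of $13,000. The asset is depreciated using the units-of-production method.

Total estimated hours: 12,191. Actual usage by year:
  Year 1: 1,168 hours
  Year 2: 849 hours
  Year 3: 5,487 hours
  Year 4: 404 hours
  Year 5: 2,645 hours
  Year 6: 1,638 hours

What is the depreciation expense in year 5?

Depreciable base = $73,955 − $13,000 = $60,955.
Rate = $60,955 / 12,191 hours = $5 per hour.
Year 1: 1,168 × $5 = $5,840. Book value $68,115.
Year 2: 849 × $5 = $4,245. Book value $63,870.
Year 3: 5,487 × $5 = $27,435. Book value $36,435.
Year 4: 404 × $5 = $2,020. Book value $34,415.
Year 5: 2,645 × $5 = $13,225. Book value $21,190.

$13,225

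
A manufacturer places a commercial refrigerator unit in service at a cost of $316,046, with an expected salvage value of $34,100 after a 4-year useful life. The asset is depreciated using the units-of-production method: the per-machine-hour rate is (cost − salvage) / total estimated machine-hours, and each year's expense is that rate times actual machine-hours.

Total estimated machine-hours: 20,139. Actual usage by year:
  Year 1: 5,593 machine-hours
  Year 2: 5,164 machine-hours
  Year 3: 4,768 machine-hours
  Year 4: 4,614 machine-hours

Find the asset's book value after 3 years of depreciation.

$98,696

Depreciable base = $316,046 − $34,100 = $281,946.
Rate = $281,946 / 20,139 machine-hours = $14 per machine-hour.
Year 1: 5,593 × $14 = $78,302. Book value $237,744.
Year 2: 5,164 × $14 = $72,296. Book value $165,448.
Year 3: 4,768 × $14 = $66,752. Book value $98,696.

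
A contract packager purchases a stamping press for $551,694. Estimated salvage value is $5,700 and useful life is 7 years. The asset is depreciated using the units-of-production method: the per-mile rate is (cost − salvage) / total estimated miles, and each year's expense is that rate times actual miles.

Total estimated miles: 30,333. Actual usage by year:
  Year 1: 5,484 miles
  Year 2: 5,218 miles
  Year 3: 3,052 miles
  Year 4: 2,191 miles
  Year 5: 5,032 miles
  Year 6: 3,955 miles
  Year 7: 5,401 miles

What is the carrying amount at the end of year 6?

$102,918

Depreciable base = $551,694 − $5,700 = $545,994.
Rate = $545,994 / 30,333 miles = $18 per mile.
Year 1: 5,484 × $18 = $98,712. Book value $452,982.
Year 2: 5,218 × $18 = $93,924. Book value $359,058.
Year 3: 3,052 × $18 = $54,936. Book value $304,122.
Year 4: 2,191 × $18 = $39,438. Book value $264,684.
Year 5: 5,032 × $18 = $90,576. Book value $174,108.
Year 6: 3,955 × $18 = $71,190. Book value $102,918.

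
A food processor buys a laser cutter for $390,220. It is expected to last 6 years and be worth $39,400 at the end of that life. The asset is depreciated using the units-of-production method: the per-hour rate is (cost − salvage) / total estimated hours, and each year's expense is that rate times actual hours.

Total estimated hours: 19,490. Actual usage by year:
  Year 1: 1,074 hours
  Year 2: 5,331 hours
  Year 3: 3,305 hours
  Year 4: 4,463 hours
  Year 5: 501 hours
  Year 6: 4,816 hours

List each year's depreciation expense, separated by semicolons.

Depreciable base = $390,220 − $39,400 = $350,820.
Rate = $350,820 / 19,490 hours = $18 per hour.
Year 1: 1,074 × $18 = $19,332. Book value $370,888.
Year 2: 5,331 × $18 = $95,958. Book value $274,930.
Year 3: 3,305 × $18 = $59,490. Book value $215,440.
Year 4: 4,463 × $18 = $80,334. Book value $135,106.
Year 5: 501 × $18 = $9,018. Book value $126,088.
Year 6: 4,816 × $18 = $86,688. Book value $39,400.

$19,332; $95,958; $59,490; $80,334; $9,018; $86,688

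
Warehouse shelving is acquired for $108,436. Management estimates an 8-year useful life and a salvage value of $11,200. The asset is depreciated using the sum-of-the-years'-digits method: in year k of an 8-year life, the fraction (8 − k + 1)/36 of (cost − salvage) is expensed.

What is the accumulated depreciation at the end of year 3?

$56,721

Depreciable base = $108,436 − $11,200 = $97,236.
Sum of the years' digits = 8+7+6+5+4+3+2+1 = 36.
Year 1: $97,236 × 8/36 = $21,608. Book value $86,828.
Year 2: $97,236 × 7/36 = $18,907. Book value $67,921.
Year 3: $97,236 × 6/36 = $16,206. Book value $51,715.
Accumulated through year 3 = $108,436 − $51,715 = $56,721.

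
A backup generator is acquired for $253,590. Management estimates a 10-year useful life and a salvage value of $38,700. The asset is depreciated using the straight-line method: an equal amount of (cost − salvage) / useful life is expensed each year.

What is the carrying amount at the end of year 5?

$146,145

Depreciable base = $253,590 − $38,700 = $214,890.
Annual expense = $214,890 / 10 = $21,489.
End of year 1: book value $232,101.
End of year 2: book value $210,612.
End of year 3: book value $189,123.
End of year 4: book value $167,634.
End of year 5: book value $146,145.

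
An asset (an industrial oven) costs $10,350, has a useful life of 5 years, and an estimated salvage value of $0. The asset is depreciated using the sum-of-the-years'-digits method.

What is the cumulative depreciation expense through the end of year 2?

Depreciable base = $10,350 − $0 = $10,350.
Sum of the years' digits = 5+4+3+2+1 = 15.
Year 1: $10,350 × 5/15 = $3,450. Book value $6,900.
Year 2: $10,350 × 4/15 = $2,760. Book value $4,140.
Accumulated through year 2 = $10,350 − $4,140 = $6,210.

$6,210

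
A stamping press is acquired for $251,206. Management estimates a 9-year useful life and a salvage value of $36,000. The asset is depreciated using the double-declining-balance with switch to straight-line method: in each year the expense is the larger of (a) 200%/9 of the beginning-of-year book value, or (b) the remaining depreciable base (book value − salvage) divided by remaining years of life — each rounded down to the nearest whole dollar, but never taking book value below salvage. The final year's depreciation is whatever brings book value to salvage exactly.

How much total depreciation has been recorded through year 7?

$207,951

Depreciable base = $251,206 − $36,000 = $215,206.
Year 1: DB = ⌊$251,206 × 200%/9⌋ = $55,823; SL = ⌊$215,206/9⌋ = $23,911 → take DB $55,823. Book value $195,383.
Year 2: DB = ⌊$195,383 × 200%/9⌋ = $43,418; SL = ⌊$159,383/8⌋ = $19,922 → take DB $43,418. Book value $151,965.
Year 3: DB = ⌊$151,965 × 200%/9⌋ = $33,770; SL = ⌊$115,965/7⌋ = $16,566 → take DB $33,770. Book value $118,195.
Year 4: DB = ⌊$118,195 × 200%/9⌋ = $26,265; SL = ⌊$82,195/6⌋ = $13,699 → take DB $26,265. Book value $91,930.
Year 5: DB = ⌊$91,930 × 200%/9⌋ = $20,428; SL = ⌊$55,930/5⌋ = $11,186 → take DB $20,428. Book value $71,502.
Year 6: DB = ⌊$71,502 × 200%/9⌋ = $15,889; SL = ⌊$35,502/4⌋ = $8,875 → take DB $15,889. Book value $55,613.
Year 7: DB = ⌊$55,613 × 200%/9⌋ = $12,358; SL = ⌊$19,613/3⌋ = $6,537 → take DB $12,358. Book value $43,255.
Accumulated through year 7 = $251,206 − $43,255 = $207,951.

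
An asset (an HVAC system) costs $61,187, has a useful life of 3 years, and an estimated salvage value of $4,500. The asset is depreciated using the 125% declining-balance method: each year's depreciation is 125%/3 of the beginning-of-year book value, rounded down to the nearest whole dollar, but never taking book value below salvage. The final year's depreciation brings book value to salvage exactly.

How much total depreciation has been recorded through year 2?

Depreciable base = $61,187 − $4,500 = $56,687.
Year 1: ⌊$61,187 × 125%/3⌋ = $25,494. Book value $35,693.
Year 2: ⌊$35,693 × 125%/3⌋ = $14,872. Book value $20,821.
Accumulated through year 2 = $61,187 − $20,821 = $40,366.

$40,366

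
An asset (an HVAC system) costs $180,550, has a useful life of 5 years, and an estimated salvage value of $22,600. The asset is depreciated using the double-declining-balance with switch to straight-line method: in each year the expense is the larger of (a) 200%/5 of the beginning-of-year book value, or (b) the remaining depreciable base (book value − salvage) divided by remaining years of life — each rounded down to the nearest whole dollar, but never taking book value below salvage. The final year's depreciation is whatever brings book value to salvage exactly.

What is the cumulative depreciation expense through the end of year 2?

$115,552

Depreciable base = $180,550 − $22,600 = $157,950.
Year 1: DB = ⌊$180,550 × 200%/5⌋ = $72,220; SL = ⌊$157,950/5⌋ = $31,590 → take DB $72,220. Book value $108,330.
Year 2: DB = ⌊$108,330 × 200%/5⌋ = $43,332; SL = ⌊$85,730/4⌋ = $21,432 → take DB $43,332. Book value $64,998.
Accumulated through year 2 = $180,550 − $64,998 = $115,552.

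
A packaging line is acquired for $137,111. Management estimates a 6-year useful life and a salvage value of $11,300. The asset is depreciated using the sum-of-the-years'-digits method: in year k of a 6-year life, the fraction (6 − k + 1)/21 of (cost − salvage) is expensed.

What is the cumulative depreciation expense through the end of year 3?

$89,865

Depreciable base = $137,111 − $11,300 = $125,811.
Sum of the years' digits = 6+5+4+3+2+1 = 21.
Year 1: $125,811 × 6/21 = $35,946. Book value $101,165.
Year 2: $125,811 × 5/21 = $29,955. Book value $71,210.
Year 3: $125,811 × 4/21 = $23,964. Book value $47,246.
Accumulated through year 3 = $137,111 − $47,246 = $89,865.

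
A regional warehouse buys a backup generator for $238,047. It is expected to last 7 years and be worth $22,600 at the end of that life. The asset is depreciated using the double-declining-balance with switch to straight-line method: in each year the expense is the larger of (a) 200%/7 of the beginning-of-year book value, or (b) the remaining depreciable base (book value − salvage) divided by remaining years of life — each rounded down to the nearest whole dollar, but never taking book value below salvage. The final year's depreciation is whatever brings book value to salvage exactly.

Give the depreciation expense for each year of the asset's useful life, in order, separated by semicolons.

$68,013; $48,581; $34,700; $24,786; $17,704; $12,646; $9,017

Depreciable base = $238,047 − $22,600 = $215,447.
Year 1: DB = ⌊$238,047 × 200%/7⌋ = $68,013; SL = ⌊$215,447/7⌋ = $30,778 → take DB $68,013. Book value $170,034.
Year 2: DB = ⌊$170,034 × 200%/7⌋ = $48,581; SL = ⌊$147,434/6⌋ = $24,572 → take DB $48,581. Book value $121,453.
Year 3: DB = ⌊$121,453 × 200%/7⌋ = $34,700; SL = ⌊$98,853/5⌋ = $19,770 → take DB $34,700. Book value $86,753.
Year 4: DB = ⌊$86,753 × 200%/7⌋ = $24,786; SL = ⌊$64,153/4⌋ = $16,038 → take DB $24,786. Book value $61,967.
Year 5: DB = ⌊$61,967 × 200%/7⌋ = $17,704; SL = ⌊$39,367/3⌋ = $13,122 → take DB $17,704. Book value $44,263.
Year 6: DB = ⌊$44,263 × 200%/7⌋ = $12,646; SL = ⌊$21,663/2⌋ = $10,831 → take DB $12,646. Book value $31,617.
Year 7 (final): $31,617 − $22,600 = $9,017. Book value $22,600.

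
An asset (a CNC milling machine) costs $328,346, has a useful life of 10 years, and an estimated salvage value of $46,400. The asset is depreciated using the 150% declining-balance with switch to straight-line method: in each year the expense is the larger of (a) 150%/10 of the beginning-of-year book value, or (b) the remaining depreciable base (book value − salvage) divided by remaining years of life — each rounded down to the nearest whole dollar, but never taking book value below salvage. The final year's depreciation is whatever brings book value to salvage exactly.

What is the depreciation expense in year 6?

$21,853

Depreciable base = $328,346 − $46,400 = $281,946.
Year 1: DB = ⌊$328,346 × 150%/10⌋ = $49,251; SL = ⌊$281,946/10⌋ = $28,194 → take DB $49,251. Book value $279,095.
Year 2: DB = ⌊$279,095 × 150%/10⌋ = $41,864; SL = ⌊$232,695/9⌋ = $25,855 → take DB $41,864. Book value $237,231.
Year 3: DB = ⌊$237,231 × 150%/10⌋ = $35,584; SL = ⌊$190,831/8⌋ = $23,853 → take DB $35,584. Book value $201,647.
Year 4: DB = ⌊$201,647 × 150%/10⌋ = $30,247; SL = ⌊$155,247/7⌋ = $22,178 → take DB $30,247. Book value $171,400.
Year 5: DB = ⌊$171,400 × 150%/10⌋ = $25,710; SL = ⌊$125,000/6⌋ = $20,833 → take DB $25,710. Book value $145,690.
Year 6: DB = ⌊$145,690 × 150%/10⌋ = $21,853; SL = ⌊$99,290/5⌋ = $19,858 → take DB $21,853. Book value $123,837.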